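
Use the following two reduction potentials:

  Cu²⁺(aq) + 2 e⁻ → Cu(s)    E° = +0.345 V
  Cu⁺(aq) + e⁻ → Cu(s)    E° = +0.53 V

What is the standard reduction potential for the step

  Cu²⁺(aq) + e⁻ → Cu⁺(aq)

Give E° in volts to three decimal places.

Sequential free energies add, so n₃E°₃ = n₁E°₁ + n₂E°₂.
With n₃ = 2, and the known step contributing 1×(+0.53) V, the unknown satisfies 1·E° = 2×(+0.345) − 1×(+0.53) = +0.160.
E° = +0.160 / 1 = +0.160 V.

+0.160 V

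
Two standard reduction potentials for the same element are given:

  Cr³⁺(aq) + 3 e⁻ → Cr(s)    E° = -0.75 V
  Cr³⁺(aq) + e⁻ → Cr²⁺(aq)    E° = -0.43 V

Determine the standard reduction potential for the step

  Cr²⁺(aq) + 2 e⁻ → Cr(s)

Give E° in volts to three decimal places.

-0.910 V

Sequential free energies add, so n₃E°₃ = n₁E°₁ + n₂E°₂.
With n₃ = 3, and the known step contributing 1×(-0.43) V, the unknown satisfies 2·E° = 3×(-0.75) − 1×(-0.43) = -1.820.
E° = -1.820 / 2 = -0.910 V.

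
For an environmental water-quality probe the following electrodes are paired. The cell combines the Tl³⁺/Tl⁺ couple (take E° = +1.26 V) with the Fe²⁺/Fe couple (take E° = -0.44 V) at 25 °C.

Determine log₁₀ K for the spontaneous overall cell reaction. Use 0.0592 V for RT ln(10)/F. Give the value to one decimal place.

Cathode: Tl³⁺/Tl⁺; anode: Fe²⁺/Fe. E°cell = +1.70 V, n = 2.
log K = nE°cell / 0.0592 = (2)(+1.70) / 0.0592 = 57.4.

57.4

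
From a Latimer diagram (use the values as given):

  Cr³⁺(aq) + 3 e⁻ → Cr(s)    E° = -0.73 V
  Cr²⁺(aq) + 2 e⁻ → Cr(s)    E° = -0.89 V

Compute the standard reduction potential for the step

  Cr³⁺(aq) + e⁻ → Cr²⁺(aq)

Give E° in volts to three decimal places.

-0.410 V

Sequential free energies add, so n₃E°₃ = n₁E°₁ + n₂E°₂.
With n₃ = 3, and the known step contributing 2×(-0.89) V, the unknown satisfies 1·E° = 3×(-0.73) − 2×(-0.89) = -0.410.
E° = -0.410 / 1 = -0.410 V.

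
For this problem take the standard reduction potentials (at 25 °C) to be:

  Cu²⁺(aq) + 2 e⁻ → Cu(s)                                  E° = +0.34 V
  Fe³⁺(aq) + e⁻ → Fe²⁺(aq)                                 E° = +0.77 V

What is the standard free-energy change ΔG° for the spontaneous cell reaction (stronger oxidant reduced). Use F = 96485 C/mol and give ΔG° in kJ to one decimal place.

-83.0 kJ

Fe³⁺/Fe²⁺ (E° = +0.77 V) is the cathode; Cu²⁺/Cu (E° = +0.34 V) is the anode, so E°cell = +0.43 V.
Balancing electrons gives n = 2 (lcm of 1 and 2).
ΔG° = −nFE° = −(2)(96485)(+0.43) = -82,977 J = -83.0 kJ.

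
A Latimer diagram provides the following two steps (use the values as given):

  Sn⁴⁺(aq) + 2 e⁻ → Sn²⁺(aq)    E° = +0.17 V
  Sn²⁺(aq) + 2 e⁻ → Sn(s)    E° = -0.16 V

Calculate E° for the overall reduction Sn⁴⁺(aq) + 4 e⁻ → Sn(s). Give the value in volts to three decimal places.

+0.005 V

Adding the free-energy changes (−nFE°) of the two steps gives −n₃FE°₃ = −n₁FE°₁ − n₂FE°₂.
E°₃ = (2×+0.17 + 2×-0.16) / 4 = (+0.020) / 4 = +0.005 V.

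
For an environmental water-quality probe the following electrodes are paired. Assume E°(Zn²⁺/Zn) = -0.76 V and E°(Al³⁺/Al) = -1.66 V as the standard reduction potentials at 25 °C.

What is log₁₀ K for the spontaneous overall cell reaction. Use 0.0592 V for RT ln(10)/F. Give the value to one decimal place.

Cathode: Zn²⁺/Zn; anode: Al³⁺/Al. E°cell = +0.90 V, n = 6.
log K = nE°cell / 0.0592 = (6)(+0.90) / 0.0592 = 91.2.

91.2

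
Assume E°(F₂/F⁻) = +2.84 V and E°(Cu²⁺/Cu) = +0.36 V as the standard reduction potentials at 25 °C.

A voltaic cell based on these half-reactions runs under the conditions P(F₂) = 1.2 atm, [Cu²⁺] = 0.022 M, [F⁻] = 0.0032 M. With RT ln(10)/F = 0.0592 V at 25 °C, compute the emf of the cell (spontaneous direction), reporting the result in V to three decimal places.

F₂/F⁻ is the cathode (higher E°), Cu²⁺/Cu the anode: E°cell = +2.84 − (+0.36) = +2.48 V, n = 2.
Overall: F₂(g) + Cu(s) → 2 F⁻(aq) + Cu²⁺(aq)
Q = [F⁻]^2·[Cu²⁺] / (P(F₂)); log Q = -6.726.
E = E° − (0.0592/n) log Q = +2.48 − (0.0592/2)(-6.726) = +2.679 V.

+2.679 V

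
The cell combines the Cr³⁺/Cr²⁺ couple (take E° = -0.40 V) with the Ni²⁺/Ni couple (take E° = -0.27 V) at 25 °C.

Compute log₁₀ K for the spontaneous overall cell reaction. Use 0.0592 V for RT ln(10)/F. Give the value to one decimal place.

Cathode: Ni²⁺/Ni; anode: Cr³⁺/Cr²⁺. E°cell = +0.13 V, n = 2.
log K = nE°cell / 0.0592 = (2)(+0.13) / 0.0592 = 4.4.

4.4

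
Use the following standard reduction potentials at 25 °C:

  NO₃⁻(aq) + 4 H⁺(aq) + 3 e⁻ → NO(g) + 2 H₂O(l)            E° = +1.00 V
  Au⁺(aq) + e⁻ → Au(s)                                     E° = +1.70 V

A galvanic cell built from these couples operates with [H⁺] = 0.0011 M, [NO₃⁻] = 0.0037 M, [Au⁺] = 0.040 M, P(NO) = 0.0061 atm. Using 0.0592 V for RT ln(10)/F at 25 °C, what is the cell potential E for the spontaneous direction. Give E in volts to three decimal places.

Au⁺/Au is the cathode (higher E°), NO₃⁻/NO the anode: E°cell = +1.70 − (+1.00) = +0.70 V, n = 3.
Overall: 3 Au⁺(aq) + NO(g) + 2 H₂O(l) → 3 Au(s) + NO₃⁻(aq) + 4 H⁺(aq)
Q = [NO₃⁻]·[H⁺]^4 / ([Au⁺]^3·P(NO)); log Q = -7.858.
E = E° − (0.0592/n) log Q = +0.70 − (0.0592/3)(-7.858) = +0.855 V.

+0.855 V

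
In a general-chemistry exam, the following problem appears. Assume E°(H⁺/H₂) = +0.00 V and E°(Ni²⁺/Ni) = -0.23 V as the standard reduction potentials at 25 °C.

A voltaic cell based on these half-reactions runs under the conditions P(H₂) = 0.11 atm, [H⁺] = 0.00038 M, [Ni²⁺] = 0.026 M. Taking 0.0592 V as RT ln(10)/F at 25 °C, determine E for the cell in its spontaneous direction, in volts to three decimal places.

H⁺/H₂ is the cathode (higher E°), Ni²⁺/Ni the anode: E°cell = +0.00 − (-0.23) = +0.23 V, n = 2.
Overall: 2 H⁺(aq) + Ni(s) → H₂(g) + Ni²⁺(aq)
Q = P(H₂)·[Ni²⁺] / ([H⁺]^2); log Q = 4.297.
E = E° − (0.0592/n) log Q = +0.23 − (0.0592/2)(4.297) = +0.103 V.

+0.103 V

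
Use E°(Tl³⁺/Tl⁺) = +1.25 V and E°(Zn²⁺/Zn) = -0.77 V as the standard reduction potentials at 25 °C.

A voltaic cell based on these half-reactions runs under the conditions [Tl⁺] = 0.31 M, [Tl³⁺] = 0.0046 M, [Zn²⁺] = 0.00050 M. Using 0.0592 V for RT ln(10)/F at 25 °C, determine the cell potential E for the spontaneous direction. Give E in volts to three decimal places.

Tl³⁺/Tl⁺ is the cathode (higher E°), Zn²⁺/Zn the anode: E°cell = +1.25 − (-0.77) = +2.02 V, n = 2.
Overall: Tl³⁺(aq) + Zn(s) → Tl⁺(aq) + Zn²⁺(aq)
Q = [Tl⁺]·[Zn²⁺] / ([Tl³⁺]); log Q = -1.472.
E = E° − (0.0592/n) log Q = +2.02 − (0.0592/2)(-1.472) = +2.064 V.

+2.064 V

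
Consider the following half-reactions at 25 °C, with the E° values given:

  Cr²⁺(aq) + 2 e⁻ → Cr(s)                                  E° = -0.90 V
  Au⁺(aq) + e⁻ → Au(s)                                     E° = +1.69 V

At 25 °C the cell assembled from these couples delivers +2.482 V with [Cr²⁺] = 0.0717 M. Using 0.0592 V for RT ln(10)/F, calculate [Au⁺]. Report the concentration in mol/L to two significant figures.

Au⁺/Au is the cathode, Cr²⁺/Cr the anode: E°cell = +2.59 V, n = 2.
Overall reaction: 2 Au⁺(aq) + Cr(s) → 2 Au(s) + Cr²⁺(aq); Q = [Cr²⁺]^1/[Au⁺]^2.
From E = E° − (0.0592/n) log Q: log Q = (E° − E)·n/0.0592 = (+2.59 − (+2.482))·2/0.0592 = 3.6486.
So 2·log[Au⁺] = 1·log(0.0717) − log Q = -1.1445 − (3.6486) = -4.7931; log[Au⁺] = -4.7931 / 2 = -2.3965; [Au⁺] = 10^(-2.3965) ≈ 0.0040 M.

0.0040 M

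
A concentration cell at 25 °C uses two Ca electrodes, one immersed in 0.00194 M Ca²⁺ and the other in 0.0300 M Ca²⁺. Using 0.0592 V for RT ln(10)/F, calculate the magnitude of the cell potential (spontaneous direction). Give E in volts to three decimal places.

For a concentration cell E°cell = 0. The 0.0300 M side is the cathode (reduction is favoured where [Ca²⁺] is higher).
With n = 2, E = −(0.0592/2) log([Ca²⁺]ₐₙ/[Ca²⁺]꜀ₐₜ) = −(0.0592/2) log(0.00194/0.03) = −(0.0592/2)(-1.189) = +0.035 V.

+0.035 V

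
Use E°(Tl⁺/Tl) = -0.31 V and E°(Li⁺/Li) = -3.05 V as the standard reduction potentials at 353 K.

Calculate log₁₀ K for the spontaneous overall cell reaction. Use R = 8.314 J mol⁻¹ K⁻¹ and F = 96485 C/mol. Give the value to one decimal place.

39.1

Cathode: Tl⁺/Tl; anode: Li⁺/Li. E°cell = (-0.31) − (-3.05) = +2.74 V, with n = 1.
ΔG° = −nFE° = −RT ln K, so ln K = nFE°/(RT) = (1)(96485)(+2.74) / ((8.314)(353)) = 90.079.
log₁₀ K = 90.079 / ln 10 = 39.1.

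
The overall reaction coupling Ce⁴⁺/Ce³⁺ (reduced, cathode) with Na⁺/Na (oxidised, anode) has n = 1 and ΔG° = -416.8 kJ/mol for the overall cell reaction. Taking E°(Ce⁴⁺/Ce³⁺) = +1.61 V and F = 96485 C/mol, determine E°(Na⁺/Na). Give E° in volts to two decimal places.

E°cell = −ΔG°/(nF) = −(-416.8×10³)/((1)(96485)) = +4.320 V.
Since Ce⁴⁺/Ce³⁺ is the cathode and Na⁺/Na the anode, E°cell = E°(Ce⁴⁺/Ce³⁺) − E°(Na⁺/Na).
So E°(Na⁺/Na) = E°(Ce⁴⁺/Ce³⁺) − E°cell = (+1.61) − (+4.320) = -2.71 V.

-2.71 V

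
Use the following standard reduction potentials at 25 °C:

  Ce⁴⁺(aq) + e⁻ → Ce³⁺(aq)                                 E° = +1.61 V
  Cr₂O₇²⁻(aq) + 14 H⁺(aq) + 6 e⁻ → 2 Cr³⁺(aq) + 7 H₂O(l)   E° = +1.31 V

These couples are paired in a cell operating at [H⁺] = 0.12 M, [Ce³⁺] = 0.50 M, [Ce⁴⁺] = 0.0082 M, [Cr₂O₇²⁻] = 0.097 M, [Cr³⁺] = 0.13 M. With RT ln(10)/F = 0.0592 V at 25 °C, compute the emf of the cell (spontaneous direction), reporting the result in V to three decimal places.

+0.314 V

Ce⁴⁺/Ce³⁺ is the cathode (higher E°), Cr₂O₇²⁻/Cr³⁺ the anode: E°cell = +1.61 − (+1.31) = +0.30 V, n = 6.
Overall: 6 Ce⁴⁺(aq) + 2 Cr³⁺(aq) + 7 H₂O(l) → 6 Ce³⁺(aq) + Cr₂O₇²⁻(aq) + 14 H⁺(aq)
Q = [Ce³⁺]^6·[Cr₂O₇²⁻]·[H⁺]^14 / ([Ce⁴⁺]^6·[Cr³⁺]^2); log Q = -1.422.
E = E° − (0.0592/n) log Q = +0.30 − (0.0592/6)(-1.422) = +0.314 V.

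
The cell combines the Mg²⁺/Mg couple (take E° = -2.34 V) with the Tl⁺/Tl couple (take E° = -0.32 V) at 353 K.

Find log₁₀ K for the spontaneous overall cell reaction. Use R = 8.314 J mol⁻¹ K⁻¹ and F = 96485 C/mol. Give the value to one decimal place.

57.7

Cathode: Tl⁺/Tl; anode: Mg²⁺/Mg. E°cell = (-0.32) − (-2.34) = +2.02 V, with n = 2.
ΔG° = −nFE° = −RT ln K, so ln K = nFE°/(RT) = (2)(96485)(+2.02) / ((8.314)(353)) = 132.818.
log₁₀ K = 132.818 / ln 10 = 57.7.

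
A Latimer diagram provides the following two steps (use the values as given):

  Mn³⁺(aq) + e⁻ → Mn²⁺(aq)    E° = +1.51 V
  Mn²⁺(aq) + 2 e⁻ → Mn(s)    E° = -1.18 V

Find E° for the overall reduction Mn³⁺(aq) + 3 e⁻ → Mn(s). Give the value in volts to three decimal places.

Standard free energies of sequential steps add: ΔG°₃ = ΔG°₁ + ΔG°₂, so n₃E°₃ = n₁E°₁ + n₂E°₂.
E°₃ = (1×+1.51 + 2×-1.18) / 3 = (-0.850) / 3 = -0.283 V.

-0.283 V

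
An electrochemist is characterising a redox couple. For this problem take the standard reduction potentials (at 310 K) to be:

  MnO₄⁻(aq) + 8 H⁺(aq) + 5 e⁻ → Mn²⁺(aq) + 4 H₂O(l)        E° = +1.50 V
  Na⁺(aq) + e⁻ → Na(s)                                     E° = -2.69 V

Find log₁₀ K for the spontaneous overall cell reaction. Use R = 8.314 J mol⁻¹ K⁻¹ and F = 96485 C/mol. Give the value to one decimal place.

Cathode: MnO₄⁻/Mn²⁺; anode: Na⁺/Na. E°cell = (+1.50) − (-2.69) = +4.19 V, with n = 5.
ΔG° = −nFE° = −RT ln K, so ln K = nFE°/(RT) = (5)(96485)(+4.19) / ((8.314)(310)) = 784.282.
log₁₀ K = 784.282 / ln 10 = 340.6.

340.6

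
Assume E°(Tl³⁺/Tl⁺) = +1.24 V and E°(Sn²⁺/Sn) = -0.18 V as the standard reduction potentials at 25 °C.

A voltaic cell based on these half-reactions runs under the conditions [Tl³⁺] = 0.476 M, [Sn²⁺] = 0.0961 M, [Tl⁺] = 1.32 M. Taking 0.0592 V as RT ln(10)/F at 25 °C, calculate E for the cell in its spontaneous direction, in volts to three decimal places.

+1.437 V

Tl³⁺/Tl⁺ is the cathode (higher E°), Sn²⁺/Sn the anode: E°cell = +1.24 − (-0.18) = +1.42 V, n = 2.
Overall: Tl³⁺(aq) + Sn(s) → Tl⁺(aq) + Sn²⁺(aq)
Q = [Tl⁺]·[Sn²⁺] / ([Tl³⁺]); log Q = -0.574.
E = E° − (0.0592/n) log Q = +1.42 − (0.0592/2)(-0.574) = +1.437 V.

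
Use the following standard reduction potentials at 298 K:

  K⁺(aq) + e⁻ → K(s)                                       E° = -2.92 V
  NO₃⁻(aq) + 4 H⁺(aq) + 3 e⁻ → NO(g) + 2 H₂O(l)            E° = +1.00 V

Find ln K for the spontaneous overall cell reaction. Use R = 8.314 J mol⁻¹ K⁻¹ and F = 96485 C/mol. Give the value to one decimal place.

458.0

Cathode: NO₃⁻/NO; anode: K⁺/K. E°cell = (+1.00) − (-2.92) = +3.92 V, with n = 3.
ΔG° = −nFE° = −RT ln K, so ln K = nFE°/(RT) = (3)(96485)(+3.92) / ((8.314)(298)) = 457.974.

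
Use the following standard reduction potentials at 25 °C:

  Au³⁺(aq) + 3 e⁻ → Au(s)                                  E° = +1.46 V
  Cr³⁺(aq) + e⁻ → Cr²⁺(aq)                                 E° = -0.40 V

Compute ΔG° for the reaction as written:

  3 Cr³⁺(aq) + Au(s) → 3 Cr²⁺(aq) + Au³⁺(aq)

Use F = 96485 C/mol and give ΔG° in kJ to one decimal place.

As written, Cr³⁺/Cr²⁺ is reduced (cathode) and Au³⁺/Au is oxidised (anode), so E°cell = (-0.40) − (+1.46) = -1.86 V.
Balancing electrons gives n = 3.
ΔG° = −nFE° = −(3)(96485)(-1.86) = 538,386 J = +538.4 kJ.

+538.4 kJ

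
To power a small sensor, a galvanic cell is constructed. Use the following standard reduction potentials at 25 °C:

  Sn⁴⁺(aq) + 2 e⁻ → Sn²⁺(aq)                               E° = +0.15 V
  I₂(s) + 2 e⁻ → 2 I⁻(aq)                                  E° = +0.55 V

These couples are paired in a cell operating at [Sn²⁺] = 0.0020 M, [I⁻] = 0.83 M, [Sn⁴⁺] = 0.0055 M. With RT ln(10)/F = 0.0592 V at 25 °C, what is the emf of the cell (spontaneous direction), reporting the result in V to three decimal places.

+0.392 V

I₂/I⁻ is the cathode (higher E°), Sn⁴⁺/Sn²⁺ the anode: E°cell = +0.55 − (+0.15) = +0.40 V, n = 2.
Overall: I₂(s) + Sn²⁺(aq) → 2 I⁻(aq) + Sn⁴⁺(aq)
Q = [I⁻]^2·[Sn⁴⁺] / ([Sn²⁺]); log Q = 0.277.
E = E° − (0.0592/n) log Q = +0.40 − (0.0592/2)(0.277) = +0.392 V.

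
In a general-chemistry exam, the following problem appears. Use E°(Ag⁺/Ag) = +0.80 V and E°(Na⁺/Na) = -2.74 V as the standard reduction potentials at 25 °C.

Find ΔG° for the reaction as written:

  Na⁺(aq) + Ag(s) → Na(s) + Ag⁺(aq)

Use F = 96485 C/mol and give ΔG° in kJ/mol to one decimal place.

As written, Na⁺/Na is reduced (cathode) and Ag⁺/Ag is oxidised (anode), so E°cell = (-2.74) − (+0.80) = -3.54 V.
Balancing electrons gives n = 1.
ΔG° = −nFE° = −(1)(96485)(-3.54) = 341,557 J = +341.6 kJ/mol.

+341.6 kJ/mol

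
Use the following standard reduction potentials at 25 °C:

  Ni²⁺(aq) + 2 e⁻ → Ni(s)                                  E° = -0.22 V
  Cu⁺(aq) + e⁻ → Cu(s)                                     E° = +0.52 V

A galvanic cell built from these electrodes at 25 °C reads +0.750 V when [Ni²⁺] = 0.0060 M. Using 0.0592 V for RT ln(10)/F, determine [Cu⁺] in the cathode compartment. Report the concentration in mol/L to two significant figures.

0.11 M

Cu⁺/Cu is the cathode, Ni²⁺/Ni the anode: E°cell = +0.74 V, n = 2.
Overall reaction: 2 Cu⁺(aq) + Ni(s) → 2 Cu(s) + Ni²⁺(aq); Q = [Ni²⁺]^1/[Cu⁺]^2.
From E = E° − (0.0592/n) log Q: log Q = (E° − E)·n/0.0592 = (+0.74 − (+0.750))·2/0.0592 = -0.3378.
So 2·log[Cu⁺] = 1·log(0.006) − log Q = -2.2218 − (-0.3378) = -1.8840; log[Cu⁺] = -1.8840 / 2 = -0.9420; [Cu⁺] = 10^(-0.9420) ≈ 0.11 M.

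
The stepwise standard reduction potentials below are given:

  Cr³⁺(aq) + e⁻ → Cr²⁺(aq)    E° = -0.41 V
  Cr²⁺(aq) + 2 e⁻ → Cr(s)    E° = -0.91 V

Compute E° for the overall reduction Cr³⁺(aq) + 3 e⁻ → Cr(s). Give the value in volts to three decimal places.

-0.743 V

Standard free energies of sequential steps add: ΔG°₃ = ΔG°₁ + ΔG°₂, so n₃E°₃ = n₁E°₁ + n₂E°₂.
E°₃ = (1×-0.41 + 2×-0.91) / 3 = (-2.230) / 3 = -0.743 V.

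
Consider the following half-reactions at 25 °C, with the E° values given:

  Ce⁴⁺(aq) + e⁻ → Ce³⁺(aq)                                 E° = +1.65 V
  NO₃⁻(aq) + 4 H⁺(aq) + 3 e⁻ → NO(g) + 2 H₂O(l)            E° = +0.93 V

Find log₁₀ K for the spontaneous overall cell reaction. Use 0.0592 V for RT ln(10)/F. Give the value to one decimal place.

Cathode: Ce⁴⁺/Ce³⁺; anode: NO₃⁻/NO. E°cell = +0.72 V, n = 3.
log K = nE°cell / 0.0592 = (3)(+0.72) / 0.0592 = 36.5.

36.5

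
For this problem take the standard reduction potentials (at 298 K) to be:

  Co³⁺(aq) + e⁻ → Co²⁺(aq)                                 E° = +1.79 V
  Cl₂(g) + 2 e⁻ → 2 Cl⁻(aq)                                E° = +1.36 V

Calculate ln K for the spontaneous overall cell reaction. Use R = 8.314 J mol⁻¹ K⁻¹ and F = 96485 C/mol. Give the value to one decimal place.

33.5

Cathode: Co³⁺/Co²⁺; anode: Cl₂/Cl⁻. E°cell = (+1.79) − (+1.36) = +0.43 V, with n = 2.
ΔG° = −nFE° = −RT ln K, so ln K = nFE°/(RT) = (2)(96485)(+0.43) / ((8.314)(298)) = 33.491.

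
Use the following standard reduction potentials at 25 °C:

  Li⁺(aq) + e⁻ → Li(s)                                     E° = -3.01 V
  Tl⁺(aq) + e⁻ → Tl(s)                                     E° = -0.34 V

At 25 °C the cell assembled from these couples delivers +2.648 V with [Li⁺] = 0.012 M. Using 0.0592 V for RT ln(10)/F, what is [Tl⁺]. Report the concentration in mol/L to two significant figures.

0.0051 M

Tl⁺/Tl is the cathode, Li⁺/Li the anode: E°cell = +2.67 V, n = 1.
Overall reaction: Tl⁺(aq) + Li(s) → Tl(s) + Li⁺(aq); Q = [Li⁺]^1/[Tl⁺]^1.
From E = E° − (0.0592/n) log Q: log Q = (E° − E)·n/0.0592 = (+2.67 − (+2.648))·1/0.0592 = 0.3716.
So 1·log[Tl⁺] = 1·log(0.012) − log Q = -1.9208 − (0.3716) = -2.2924; [Tl⁺] = 10^(-2.2924) ≈ 0.0051 M.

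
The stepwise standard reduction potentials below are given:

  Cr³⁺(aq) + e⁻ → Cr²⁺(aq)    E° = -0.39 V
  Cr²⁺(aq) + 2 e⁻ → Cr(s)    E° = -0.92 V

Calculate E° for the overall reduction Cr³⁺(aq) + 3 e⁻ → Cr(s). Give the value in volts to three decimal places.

-0.743 V

Since ΔG° = −nFE° is additive over sequential reductions, n₃E°₃ = n₁E°₁ + n₂E°₂.
E°₃ = (1×-0.39 + 2×-0.92) / 3 = (-2.230) / 3 = -0.743 V.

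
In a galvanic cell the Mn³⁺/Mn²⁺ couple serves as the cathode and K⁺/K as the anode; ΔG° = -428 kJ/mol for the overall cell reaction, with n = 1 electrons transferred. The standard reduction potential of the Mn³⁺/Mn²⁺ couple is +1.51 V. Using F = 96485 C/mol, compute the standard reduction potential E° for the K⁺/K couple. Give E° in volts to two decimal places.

-2.93 V

E°cell = −ΔG°/(nF) = −(-428×10³)/((1)(96485)) = +4.436 V.
Since Mn³⁺/Mn²⁺ is the cathode and K⁺/K the anode, E°cell = E°(Mn³⁺/Mn²⁺) − E°(K⁺/K).
So E°(K⁺/K) = E°(Mn³⁺/Mn²⁺) − E°cell = (+1.51) − (+4.436) = -2.93 V.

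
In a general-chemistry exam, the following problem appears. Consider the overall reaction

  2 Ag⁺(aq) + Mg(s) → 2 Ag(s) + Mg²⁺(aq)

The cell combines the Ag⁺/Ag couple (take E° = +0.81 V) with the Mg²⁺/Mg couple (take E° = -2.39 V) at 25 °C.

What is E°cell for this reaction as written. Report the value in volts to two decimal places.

+3.20 V

The Ag⁺/Ag couple has the higher reduction potential, so it is the cathode; Mg²⁺/Mg is oxidised at the anode.
E°cell = E°(cathode) − E°(anode) = (+0.81) − (-2.39) = +3.20 V.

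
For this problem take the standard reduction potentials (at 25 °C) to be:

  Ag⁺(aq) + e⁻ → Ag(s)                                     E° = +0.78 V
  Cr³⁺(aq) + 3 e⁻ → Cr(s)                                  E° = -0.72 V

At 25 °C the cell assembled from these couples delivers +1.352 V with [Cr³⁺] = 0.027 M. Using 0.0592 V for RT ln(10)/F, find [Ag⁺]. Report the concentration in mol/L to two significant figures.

Ag⁺/Ag is the cathode, Cr³⁺/Cr the anode: E°cell = +1.50 V, n = 3.
Overall reaction: 3 Ag⁺(aq) + Cr(s) → 3 Ag(s) + Cr³⁺(aq); Q = [Cr³⁺]^1/[Ag⁺]^3.
From E = E° − (0.0592/n) log Q: log Q = (E° − E)·n/0.0592 = (+1.50 − (+1.352))·3/0.0592 = 7.5000.
So 3·log[Ag⁺] = 1·log(0.027) − log Q = -1.5686 − (7.5000) = -9.0686; log[Ag⁺] = -9.0686 / 3 = -3.0229; [Ag⁺] = 10^(-3.0229) ≈ 0.00095 M.

0.00095 M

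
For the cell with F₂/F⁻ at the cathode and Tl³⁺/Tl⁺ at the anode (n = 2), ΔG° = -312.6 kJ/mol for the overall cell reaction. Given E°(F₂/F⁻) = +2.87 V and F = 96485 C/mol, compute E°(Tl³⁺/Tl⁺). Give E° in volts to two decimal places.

E°cell = −ΔG°/(nF) = −(-312.6×10³)/((2)(96485)) = +1.620 V.
Since F₂/F⁻ is the cathode and Tl³⁺/Tl⁺ the anode, E°cell = E°(F₂/F⁻) − E°(Tl³⁺/Tl⁺).
So E°(Tl³⁺/Tl⁺) = E°(F₂/F⁻) − E°cell = (+2.87) − (+1.620) = +1.25 V.

+1.25 V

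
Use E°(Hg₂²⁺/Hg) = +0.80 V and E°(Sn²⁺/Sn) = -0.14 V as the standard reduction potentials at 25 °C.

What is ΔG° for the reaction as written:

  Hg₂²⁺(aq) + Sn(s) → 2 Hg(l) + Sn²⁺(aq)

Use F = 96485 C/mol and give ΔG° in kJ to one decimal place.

-181.4 kJ

As written, Hg₂²⁺/Hg is reduced (cathode) and Sn²⁺/Sn is oxidised (anode), so E°cell = (+0.80) − (-0.14) = +0.94 V.
Balancing electrons gives n = 2.
ΔG° = −nFE° = −(2)(96485)(+0.94) = -181,392 J = -181.4 kJ.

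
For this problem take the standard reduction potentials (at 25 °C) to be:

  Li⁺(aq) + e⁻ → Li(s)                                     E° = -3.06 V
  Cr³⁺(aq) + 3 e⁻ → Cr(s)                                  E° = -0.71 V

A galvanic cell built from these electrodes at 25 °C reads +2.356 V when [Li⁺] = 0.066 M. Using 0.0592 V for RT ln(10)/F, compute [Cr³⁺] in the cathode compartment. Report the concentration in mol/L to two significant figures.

Cr³⁺/Cr is the cathode, Li⁺/Li the anode: E°cell = +2.35 V, n = 3.
Overall reaction: Cr³⁺(aq) + 3 Li(s) → Cr(s) + 3 Li⁺(aq); Q = [Li⁺]^3/[Cr³⁺]^1.
From E = E° − (0.0592/n) log Q: log Q = (E° − E)·n/0.0592 = (+2.35 − (+2.356))·3/0.0592 = -0.3041.
So 1·log[Cr³⁺] = 3·log(0.066) − log Q = -3.5414 − (-0.3041) = -3.2373; [Cr³⁺] = 10^(-3.2373) ≈ 0.00058 M.

0.00058 M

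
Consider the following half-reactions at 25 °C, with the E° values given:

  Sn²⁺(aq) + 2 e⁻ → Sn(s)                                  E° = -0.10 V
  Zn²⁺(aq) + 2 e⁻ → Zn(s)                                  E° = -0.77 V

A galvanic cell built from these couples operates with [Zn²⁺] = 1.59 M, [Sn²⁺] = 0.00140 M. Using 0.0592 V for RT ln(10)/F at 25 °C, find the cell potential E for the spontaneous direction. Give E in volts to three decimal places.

+0.580 V

Sn²⁺/Sn is the cathode (higher E°), Zn²⁺/Zn the anode: E°cell = -0.10 − (-0.77) = +0.67 V, n = 2.
Overall: Sn²⁺(aq) + Zn(s) → Sn(s) + Zn²⁺(aq)
Q = [Zn²⁺] / ([Sn²⁺]); log Q = 3.055.
E = E° − (0.0592/n) log Q = +0.67 − (0.0592/2)(3.055) = +0.580 V.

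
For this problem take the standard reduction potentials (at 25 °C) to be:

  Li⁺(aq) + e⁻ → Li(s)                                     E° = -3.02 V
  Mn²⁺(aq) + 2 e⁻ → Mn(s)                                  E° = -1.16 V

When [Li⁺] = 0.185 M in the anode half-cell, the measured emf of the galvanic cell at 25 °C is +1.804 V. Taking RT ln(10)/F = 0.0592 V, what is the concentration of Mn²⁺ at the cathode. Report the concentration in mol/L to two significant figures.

Mn²⁺/Mn is the cathode, Li⁺/Li the anode: E°cell = +1.86 V, n = 2.
Overall reaction: Mn²⁺(aq) + 2 Li(s) → Mn(s) + 2 Li⁺(aq); Q = [Li⁺]^2/[Mn²⁺]^1.
From E = E° − (0.0592/n) log Q: log Q = (E° − E)·n/0.0592 = (+1.86 − (+1.804))·2/0.0592 = 1.8919.
So 1·log[Mn²⁺] = 2·log(0.185) − log Q = -1.4657 − (1.8919) = -3.3576; [Mn²⁺] = 10^(-3.3576) ≈ 0.00044 M.

0.00044 M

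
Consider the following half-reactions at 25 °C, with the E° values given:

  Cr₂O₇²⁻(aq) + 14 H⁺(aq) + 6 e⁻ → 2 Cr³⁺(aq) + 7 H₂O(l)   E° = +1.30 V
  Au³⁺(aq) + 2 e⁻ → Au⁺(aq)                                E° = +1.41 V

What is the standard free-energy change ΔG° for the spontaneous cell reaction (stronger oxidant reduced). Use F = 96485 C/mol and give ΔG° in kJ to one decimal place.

-63.7 kJ

Au³⁺/Au⁺ (E° = +1.41 V) is the cathode; Cr₂O₇²⁻/Cr³⁺ (E° = +1.30 V) is the anode, so E°cell = +0.11 V.
Balancing electrons gives n = 6 (lcm of 2 and 6).
ΔG° = −nFE° = −(6)(96485)(+0.11) = -63,680 J = -63.7 kJ.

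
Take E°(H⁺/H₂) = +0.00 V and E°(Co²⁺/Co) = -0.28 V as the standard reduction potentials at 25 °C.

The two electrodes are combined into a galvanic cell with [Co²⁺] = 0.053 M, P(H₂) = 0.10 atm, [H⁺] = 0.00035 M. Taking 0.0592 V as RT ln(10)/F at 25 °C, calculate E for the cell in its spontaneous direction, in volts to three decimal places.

H⁺/H₂ is the cathode (higher E°), Co²⁺/Co the anode: E°cell = +0.00 − (-0.28) = +0.28 V, n = 2.
Overall: 2 H⁺(aq) + Co(s) → H₂(g) + Co²⁺(aq)
Q = P(H₂)·[Co²⁺] / ([H⁺]^2); log Q = 4.636.
E = E° − (0.0592/n) log Q = +0.28 − (0.0592/2)(4.636) = +0.143 V.

+0.143 V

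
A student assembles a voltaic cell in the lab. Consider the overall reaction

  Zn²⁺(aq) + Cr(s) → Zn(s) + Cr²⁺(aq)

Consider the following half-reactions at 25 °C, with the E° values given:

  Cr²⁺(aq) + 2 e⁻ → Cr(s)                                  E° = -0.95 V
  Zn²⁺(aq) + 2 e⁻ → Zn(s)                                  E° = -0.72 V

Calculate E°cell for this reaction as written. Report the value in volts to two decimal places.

The Zn²⁺/Zn couple has the higher reduction potential, so it is the cathode; Cr²⁺/Cr is oxidised at the anode.
E°cell = E°(cathode) − E°(anode) = (-0.72) − (-0.95) = +0.23 V.
Since E°cell > 0, the reaction is spontaneous under standard conditions.

+0.23 V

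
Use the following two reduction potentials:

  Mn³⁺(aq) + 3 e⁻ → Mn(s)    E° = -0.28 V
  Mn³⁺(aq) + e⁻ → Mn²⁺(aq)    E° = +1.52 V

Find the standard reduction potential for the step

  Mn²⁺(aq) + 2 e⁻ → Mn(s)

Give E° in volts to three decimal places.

-1.180 V

Sequential free energies add, so n₃E°₃ = n₁E°₁ + n₂E°₂.
With n₃ = 3, and the known step contributing 1×(+1.52) V, the unknown satisfies 2·E° = 3×(-0.28) − 1×(+1.52) = -2.360.
E° = -2.360 / 2 = -1.180 V.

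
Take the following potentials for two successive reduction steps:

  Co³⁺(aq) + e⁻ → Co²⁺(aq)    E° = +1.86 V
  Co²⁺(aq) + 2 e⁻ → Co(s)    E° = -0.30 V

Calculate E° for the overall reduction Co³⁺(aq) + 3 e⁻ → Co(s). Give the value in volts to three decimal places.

Standard free energies of sequential steps add: ΔG°₃ = ΔG°₁ + ΔG°₂, so n₃E°₃ = n₁E°₁ + n₂E°₂.
E°₃ = (1×+1.86 + 2×-0.30) / 3 = (+1.260) / 3 = +0.420 V.

+0.420 V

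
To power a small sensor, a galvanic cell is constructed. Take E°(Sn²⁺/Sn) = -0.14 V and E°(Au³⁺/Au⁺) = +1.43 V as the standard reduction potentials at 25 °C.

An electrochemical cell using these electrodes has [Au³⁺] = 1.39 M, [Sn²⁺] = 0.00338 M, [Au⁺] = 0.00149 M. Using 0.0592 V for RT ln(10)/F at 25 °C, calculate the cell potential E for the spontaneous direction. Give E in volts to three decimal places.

+1.731 V

Au³⁺/Au⁺ is the cathode (higher E°), Sn²⁺/Sn the anode: E°cell = +1.43 − (-0.14) = +1.57 V, n = 2.
Overall: Au³⁺(aq) + Sn(s) → Au⁺(aq) + Sn²⁺(aq)
Q = [Au⁺]·[Sn²⁺] / ([Au³⁺]); log Q = -5.441.
E = E° − (0.0592/n) log Q = +1.57 − (0.0592/2)(-5.441) = +1.731 V.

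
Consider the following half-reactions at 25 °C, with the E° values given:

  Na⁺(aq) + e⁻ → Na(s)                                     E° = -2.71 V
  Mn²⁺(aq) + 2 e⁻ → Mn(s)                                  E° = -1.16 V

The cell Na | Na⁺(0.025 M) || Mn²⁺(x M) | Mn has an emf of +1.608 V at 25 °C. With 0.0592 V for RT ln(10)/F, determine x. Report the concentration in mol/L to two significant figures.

0.057 M

Mn²⁺/Mn is the cathode, Na⁺/Na the anode: E°cell = +1.55 V, n = 2.
Overall reaction: Mn²⁺(aq) + 2 Na(s) → Mn(s) + 2 Na⁺(aq); Q = [Na⁺]^2/[Mn²⁺]^1.
From E = E° − (0.0592/n) log Q: log Q = (E° − E)·n/0.0592 = (+1.55 − (+1.608))·2/0.0592 = -1.9595.
So 1·log[Mn²⁺] = 2·log(0.025) − log Q = -3.2041 − (-1.9595) = -1.2446; [Mn²⁺] = 10^(-1.2446) ≈ 0.057 M.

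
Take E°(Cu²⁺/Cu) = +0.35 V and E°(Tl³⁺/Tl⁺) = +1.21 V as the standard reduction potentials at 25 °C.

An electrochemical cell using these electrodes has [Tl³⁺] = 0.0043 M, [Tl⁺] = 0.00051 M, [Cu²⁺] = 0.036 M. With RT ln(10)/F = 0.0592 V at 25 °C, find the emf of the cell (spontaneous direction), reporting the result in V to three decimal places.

+0.930 V

Tl³⁺/Tl⁺ is the cathode (higher E°), Cu²⁺/Cu the anode: E°cell = +1.21 − (+0.35) = +0.86 V, n = 2.
Overall: Tl³⁺(aq) + Cu(s) → Tl⁺(aq) + Cu²⁺(aq)
Q = [Tl⁺]·[Cu²⁺] / ([Tl³⁺]); log Q = -2.370.
E = E° − (0.0592/n) log Q = +0.86 − (0.0592/2)(-2.370) = +0.930 V.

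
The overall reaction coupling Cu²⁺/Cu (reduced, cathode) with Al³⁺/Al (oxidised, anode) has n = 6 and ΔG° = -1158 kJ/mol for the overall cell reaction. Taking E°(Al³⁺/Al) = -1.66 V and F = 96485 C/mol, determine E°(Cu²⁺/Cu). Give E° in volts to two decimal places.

+0.34 V

E°cell = −ΔG°/(nF) = −(-1158×10³)/((6)(96485)) = +2.000 V.
Since Cu²⁺/Cu is the cathode and Al³⁺/Al the anode, E°cell = E°(Cu²⁺/Cu) − E°(Al³⁺/Al).
So E°(Cu²⁺/Cu) = E°cell + E°(Al³⁺/Al) = +2.000 + (-1.66) = +0.34 V.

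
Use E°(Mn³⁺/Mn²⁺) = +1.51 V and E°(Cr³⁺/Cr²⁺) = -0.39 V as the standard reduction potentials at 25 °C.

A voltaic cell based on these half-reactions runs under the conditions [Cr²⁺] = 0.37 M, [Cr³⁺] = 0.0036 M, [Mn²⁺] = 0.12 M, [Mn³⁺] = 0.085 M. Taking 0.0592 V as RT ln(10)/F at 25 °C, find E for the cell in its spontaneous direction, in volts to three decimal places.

Mn³⁺/Mn²⁺ is the cathode (higher E°), Cr³⁺/Cr²⁺ the anode: E°cell = +1.51 − (-0.39) = +1.90 V, n = 1.
Overall: Mn³⁺(aq) + Cr²⁺(aq) → Mn²⁺(aq) + Cr³⁺(aq)
Q = [Mn²⁺]·[Cr³⁺] / ([Mn³⁺]·[Cr²⁺]); log Q = -1.862.
E = E° − (0.0592/n) log Q = +1.90 − (0.0592/1)(-1.862) = +2.010 V.

+2.010 V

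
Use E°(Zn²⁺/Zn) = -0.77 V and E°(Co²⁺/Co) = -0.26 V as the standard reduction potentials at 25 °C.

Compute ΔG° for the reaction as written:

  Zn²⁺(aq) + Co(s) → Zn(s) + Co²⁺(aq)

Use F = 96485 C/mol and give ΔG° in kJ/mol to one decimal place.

As written, Zn²⁺/Zn is reduced (cathode) and Co²⁺/Co is oxidised (anode), so E°cell = (-0.77) − (-0.26) = -0.51 V.
Balancing electrons gives n = 2.
ΔG° = −nFE° = −(2)(96485)(-0.51) = 98,415 J = +98.4 kJ/mol.

+98.4 kJ/mol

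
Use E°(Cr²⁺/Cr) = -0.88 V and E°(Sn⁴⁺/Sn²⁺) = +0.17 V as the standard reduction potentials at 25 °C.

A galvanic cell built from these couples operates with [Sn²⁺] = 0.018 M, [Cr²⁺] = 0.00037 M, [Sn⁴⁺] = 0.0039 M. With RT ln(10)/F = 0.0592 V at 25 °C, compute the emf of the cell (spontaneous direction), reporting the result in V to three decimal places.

+1.132 V

Sn⁴⁺/Sn²⁺ is the cathode (higher E°), Cr²⁺/Cr the anode: E°cell = +0.17 − (-0.88) = +1.05 V, n = 2.
Overall: Sn⁴⁺(aq) + Cr(s) → Sn²⁺(aq) + Cr²⁺(aq)
Q = [Sn²⁺]·[Cr²⁺] / ([Sn⁴⁺]); log Q = -2.768.
E = E° − (0.0592/n) log Q = +1.05 − (0.0592/2)(-2.768) = +1.132 V.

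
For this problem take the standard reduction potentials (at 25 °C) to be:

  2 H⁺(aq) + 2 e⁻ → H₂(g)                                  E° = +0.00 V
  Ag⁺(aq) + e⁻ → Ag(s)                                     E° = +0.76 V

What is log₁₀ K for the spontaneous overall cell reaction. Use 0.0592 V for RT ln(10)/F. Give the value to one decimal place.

Cathode: Ag⁺/Ag; anode: H⁺/H₂. E°cell = +0.76 V, n = 2.
log K = nE°cell / 0.0592 = (2)(+0.76) / 0.0592 = 25.7.

25.7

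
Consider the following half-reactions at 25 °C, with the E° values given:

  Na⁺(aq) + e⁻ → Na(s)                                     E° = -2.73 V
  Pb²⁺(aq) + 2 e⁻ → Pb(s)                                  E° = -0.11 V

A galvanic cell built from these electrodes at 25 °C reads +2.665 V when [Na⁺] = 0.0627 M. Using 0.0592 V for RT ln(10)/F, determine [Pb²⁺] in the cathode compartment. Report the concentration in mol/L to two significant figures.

0.13 M

Pb²⁺/Pb is the cathode, Na⁺/Na the anode: E°cell = +2.62 V, n = 2.
Overall reaction: Pb²⁺(aq) + 2 Na(s) → Pb(s) + 2 Na⁺(aq); Q = [Na⁺]^2/[Pb²⁺]^1.
From E = E° − (0.0592/n) log Q: log Q = (E° − E)·n/0.0592 = (+2.62 − (+2.665))·2/0.0592 = -1.5203.
So 1·log[Pb²⁺] = 2·log(0.0627) − log Q = -2.4055 − (-1.5203) = -0.8852; [Pb²⁺] = 10^(-0.8852) ≈ 0.13 M.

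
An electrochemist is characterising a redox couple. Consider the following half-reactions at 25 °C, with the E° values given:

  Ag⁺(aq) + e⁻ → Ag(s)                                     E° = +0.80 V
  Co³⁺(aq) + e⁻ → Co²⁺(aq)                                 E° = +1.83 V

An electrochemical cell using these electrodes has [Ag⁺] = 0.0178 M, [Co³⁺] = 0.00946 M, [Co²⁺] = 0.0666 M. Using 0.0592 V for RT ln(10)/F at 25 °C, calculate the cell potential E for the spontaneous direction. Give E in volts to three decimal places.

+1.083 V

Co³⁺/Co²⁺ is the cathode (higher E°), Ag⁺/Ag the anode: E°cell = +1.83 − (+0.80) = +1.03 V, n = 1.
Overall: Co³⁺(aq) + Ag(s) → Co²⁺(aq) + Ag⁺(aq)
Q = [Co²⁺]·[Ag⁺] / ([Co³⁺]); log Q = -0.902.
E = E° − (0.0592/n) log Q = +1.03 − (0.0592/1)(-0.902) = +1.083 V.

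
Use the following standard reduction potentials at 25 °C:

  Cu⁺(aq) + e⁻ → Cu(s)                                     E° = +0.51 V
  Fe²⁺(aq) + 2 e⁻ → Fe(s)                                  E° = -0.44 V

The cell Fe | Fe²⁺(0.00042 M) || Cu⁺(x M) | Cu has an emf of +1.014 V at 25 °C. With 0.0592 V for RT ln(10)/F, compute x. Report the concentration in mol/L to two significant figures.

0.25 M

Cu⁺/Cu is the cathode, Fe²⁺/Fe the anode: E°cell = +0.95 V, n = 2.
Overall reaction: 2 Cu⁺(aq) + Fe(s) → 2 Cu(s) + Fe²⁺(aq); Q = [Fe²⁺]^1/[Cu⁺]^2.
From E = E° − (0.0592/n) log Q: log Q = (E° − E)·n/0.0592 = (+0.95 − (+1.014))·2/0.0592 = -2.1622.
So 2·log[Cu⁺] = 1·log(0.00042) − log Q = -3.3768 − (-2.1622) = -1.2146; log[Cu⁺] = -1.2146 / 2 = -0.6073; [Cu⁺] = 10^(-0.6073) ≈ 0.25 M.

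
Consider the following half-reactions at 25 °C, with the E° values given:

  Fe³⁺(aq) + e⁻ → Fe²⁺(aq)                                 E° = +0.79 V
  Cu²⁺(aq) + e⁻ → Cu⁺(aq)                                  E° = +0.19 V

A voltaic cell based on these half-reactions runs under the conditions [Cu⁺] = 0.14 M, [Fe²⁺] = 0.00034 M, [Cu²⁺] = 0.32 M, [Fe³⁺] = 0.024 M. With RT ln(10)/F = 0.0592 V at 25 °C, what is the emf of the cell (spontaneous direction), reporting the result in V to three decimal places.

Fe³⁺/Fe²⁺ is the cathode (higher E°), Cu²⁺/Cu⁺ the anode: E°cell = +0.79 − (+0.19) = +0.60 V, n = 1.
Overall: Fe³⁺(aq) + Cu⁺(aq) → Fe²⁺(aq) + Cu²⁺(aq)
Q = [Fe²⁺]·[Cu²⁺] / ([Fe³⁺]·[Cu⁺]); log Q = -1.490.
E = E° − (0.0592/n) log Q = +0.60 − (0.0592/1)(-1.490) = +0.688 V.

+0.688 V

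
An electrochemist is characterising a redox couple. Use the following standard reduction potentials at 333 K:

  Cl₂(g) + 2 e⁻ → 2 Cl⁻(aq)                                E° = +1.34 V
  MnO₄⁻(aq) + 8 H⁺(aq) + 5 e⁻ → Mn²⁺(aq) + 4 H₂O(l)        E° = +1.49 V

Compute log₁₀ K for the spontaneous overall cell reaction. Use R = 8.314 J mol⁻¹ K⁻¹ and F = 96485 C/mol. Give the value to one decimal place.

22.7

Cathode: MnO₄⁻/Mn²⁺; anode: Cl₂/Cl⁻. E°cell = (+1.49) − (+1.34) = +0.15 V, with n = 10.
ΔG° = −nFE° = −RT ln K, so ln K = nFE°/(RT) = (10)(96485)(+0.15) / ((8.314)(333)) = 52.275.
log₁₀ K = 52.275 / ln 10 = 22.7.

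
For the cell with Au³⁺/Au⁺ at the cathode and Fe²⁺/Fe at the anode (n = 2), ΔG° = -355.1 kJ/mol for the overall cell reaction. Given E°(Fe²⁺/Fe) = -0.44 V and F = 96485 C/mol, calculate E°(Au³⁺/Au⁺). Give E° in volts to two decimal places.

+1.40 V

E°cell = −ΔG°/(nF) = −(-355.1×10³)/((2)(96485)) = +1.840 V.
Since Au³⁺/Au⁺ is the cathode and Fe²⁺/Fe the anode, E°cell = E°(Au³⁺/Au⁺) − E°(Fe²⁺/Fe).
So E°(Au³⁺/Au⁺) = E°cell + E°(Fe²⁺/Fe) = +1.840 + (-0.44) = +1.40 V.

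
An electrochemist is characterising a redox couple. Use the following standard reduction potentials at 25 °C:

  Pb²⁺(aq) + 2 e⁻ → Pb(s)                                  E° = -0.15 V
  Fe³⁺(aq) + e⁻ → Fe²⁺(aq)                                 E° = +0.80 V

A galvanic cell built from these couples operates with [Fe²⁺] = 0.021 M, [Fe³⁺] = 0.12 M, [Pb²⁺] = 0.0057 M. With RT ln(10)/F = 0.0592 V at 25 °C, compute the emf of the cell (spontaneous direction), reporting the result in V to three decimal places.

+1.061 V

Fe³⁺/Fe²⁺ is the cathode (higher E°), Pb²⁺/Pb the anode: E°cell = +0.80 − (-0.15) = +0.95 V, n = 2.
Overall: 2 Fe³⁺(aq) + Pb(s) → 2 Fe²⁺(aq) + Pb²⁺(aq)
Q = [Fe²⁺]^2·[Pb²⁺] / ([Fe³⁺]^2); log Q = -3.758.
E = E° − (0.0592/n) log Q = +0.95 − (0.0592/2)(-3.758) = +1.061 V.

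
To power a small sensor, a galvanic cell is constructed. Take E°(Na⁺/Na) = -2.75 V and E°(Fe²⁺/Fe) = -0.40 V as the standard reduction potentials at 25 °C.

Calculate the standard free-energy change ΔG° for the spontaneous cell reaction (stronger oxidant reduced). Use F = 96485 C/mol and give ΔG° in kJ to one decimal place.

-453.5 kJ

Fe²⁺/Fe (E° = -0.40 V) is the cathode; Na⁺/Na (E° = -2.75 V) is the anode, so E°cell = +2.35 V.
Balancing electrons gives n = 2 (lcm of 2 and 1).
ΔG° = −nFE° = −(2)(96485)(+2.35) = -453,480 J = -453.5 kJ.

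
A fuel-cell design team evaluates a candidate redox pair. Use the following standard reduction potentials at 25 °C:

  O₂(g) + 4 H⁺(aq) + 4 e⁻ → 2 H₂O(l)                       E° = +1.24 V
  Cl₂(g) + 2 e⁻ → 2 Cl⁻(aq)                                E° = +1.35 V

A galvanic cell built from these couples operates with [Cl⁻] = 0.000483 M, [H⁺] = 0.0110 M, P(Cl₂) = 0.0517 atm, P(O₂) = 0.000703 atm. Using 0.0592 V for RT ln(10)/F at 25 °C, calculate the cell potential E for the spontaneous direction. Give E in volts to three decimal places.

+0.431 V

Cl₂/Cl⁻ is the cathode (higher E°), O₂/H₂O the anode: E°cell = +1.35 − (+1.24) = +0.11 V, n = 4.
Overall: 2 Cl₂(g) + 2 H₂O(l) → 4 Cl⁻(aq) + O₂(g) + 4 H⁺(aq)
Q = [Cl⁻]^4·P(O₂)·[H⁺]^4 / (P(Cl₂)^2); log Q = -21.679.
E = E° − (0.0592/n) log Q = +0.11 − (0.0592/4)(-21.679) = +0.431 V.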